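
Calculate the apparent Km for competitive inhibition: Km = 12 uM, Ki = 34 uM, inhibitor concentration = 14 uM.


Km_app = Km * (1 + [I]/Ki)
Km_app = 12 * (1 + 14/34)
Km_app = 16.9412 uM

16.9412 uM


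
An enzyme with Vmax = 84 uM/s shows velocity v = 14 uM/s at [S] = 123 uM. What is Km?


Km = [S] * (Vmax - v) / v
Km = 123 * (84 - 14) / 14
Km = 615.0 uM

615.0 uM


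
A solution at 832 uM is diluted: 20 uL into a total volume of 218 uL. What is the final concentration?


C2 = C1 * V1 / V2
C2 = 832 * 20 / 218
C2 = 76.3303 uM

76.3303 uM


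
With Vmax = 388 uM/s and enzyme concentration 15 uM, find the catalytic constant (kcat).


kcat = Vmax / [E]t
kcat = 388 / 15
kcat = 25.8667 s^-1

25.8667 s^-1


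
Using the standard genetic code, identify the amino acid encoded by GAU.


Standard genetic code lookup.
Codon GAU -> Asp

Asp


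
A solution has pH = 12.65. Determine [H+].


[H+] = 10^(-pH)
[H+] = 10^(-12.65)
[H+] = 2.239e-13 M

2.239e-13 M


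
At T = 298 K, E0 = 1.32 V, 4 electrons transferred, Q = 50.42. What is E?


E = E0 - (RT/nF) * ln(Q)
E = 1.32 - (8.314 * 298 / (4 * 96485)) * ln(50.42)
E = 1.2948 V

1.2948 V


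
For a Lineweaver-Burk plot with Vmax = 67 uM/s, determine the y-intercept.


y-intercept = 1/Vmax
= 1/67
= 0.0149 s/uM

0.0149 s/uM


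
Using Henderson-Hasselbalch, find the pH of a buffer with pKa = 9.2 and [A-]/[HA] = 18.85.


pH = pKa + log10([A-]/[HA])
pH = 9.2 + log10(18.85)
pH = 10.4753

10.4753


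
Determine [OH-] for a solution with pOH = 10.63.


[OH-] = 10^(-pOH)
[OH-] = 10^(-10.63)
[OH-] = 2.344e-11 M

2.344e-11 M


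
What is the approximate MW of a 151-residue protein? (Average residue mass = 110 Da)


MW = n_residues * 110 Da
MW = 151 * 110
MW = 16610 Da

16610 Da


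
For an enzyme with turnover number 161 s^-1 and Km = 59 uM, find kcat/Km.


Catalytic efficiency = kcat / Km
= 161 / 59
= 2.7288 uM^-1*s^-1

2.7288 uM^-1*s^-1


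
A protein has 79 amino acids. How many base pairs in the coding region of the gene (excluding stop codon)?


Each amino acid = 1 codon = 3 bp
bp = 79 * 3 = 237 bp

237 bp


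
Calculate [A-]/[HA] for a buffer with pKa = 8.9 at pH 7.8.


[A-]/[HA] = 10^(pH - pKa)
= 10^(7.8 - 8.9)
= 0.0794

0.0794


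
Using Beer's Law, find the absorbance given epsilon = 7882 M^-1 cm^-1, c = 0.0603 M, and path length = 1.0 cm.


A = epsilon * c * l
A = 7882 * 0.0603 * 1.0
A = 475.2846

475.2846


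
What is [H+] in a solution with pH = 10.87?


[H+] = 10^(-pH)
[H+] = 10^(-10.87)
[H+] = 1.349e-11 M

1.349e-11 M


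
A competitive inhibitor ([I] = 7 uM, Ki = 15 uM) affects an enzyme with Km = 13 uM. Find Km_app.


Km_app = Km * (1 + [I]/Ki)
Km_app = 13 * (1 + 7/15)
Km_app = 19.0667 uM

19.0667 uM


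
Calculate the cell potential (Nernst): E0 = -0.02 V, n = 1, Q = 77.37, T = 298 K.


E = E0 - (RT/nF) * ln(Q)
E = -0.02 - (8.314 * 298 / (1 * 96485)) * ln(77.37)
E = -0.1317 V

-0.1317 V


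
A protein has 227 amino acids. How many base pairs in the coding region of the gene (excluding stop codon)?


Each amino acid = 1 codon = 3 bp
bp = 227 * 3 = 681 bp

681 bp


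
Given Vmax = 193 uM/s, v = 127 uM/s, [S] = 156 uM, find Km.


Km = [S] * (Vmax - v) / v
Km = 156 * (193 - 127) / 127
Km = 81.0709 uM

81.0709 uM


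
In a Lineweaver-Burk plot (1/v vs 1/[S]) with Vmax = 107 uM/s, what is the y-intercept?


y-intercept = 1/Vmax
= 1/107
= 0.0093 s/uM

0.0093 s/uM


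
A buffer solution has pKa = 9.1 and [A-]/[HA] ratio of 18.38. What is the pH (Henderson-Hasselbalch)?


pH = pKa + log10([A-]/[HA])
pH = 9.1 + log10(18.38)
pH = 10.3643

10.3643


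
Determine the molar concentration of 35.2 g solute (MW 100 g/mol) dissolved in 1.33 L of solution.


C = (mass / MW) / volume
C = (35.2 / 100) / 1.33
C = 0.2647 M

0.2647 M


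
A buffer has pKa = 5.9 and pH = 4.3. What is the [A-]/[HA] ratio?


[A-]/[HA] = 10^(pH - pKa)
= 10^(4.3 - 5.9)
= 0.0251

0.0251


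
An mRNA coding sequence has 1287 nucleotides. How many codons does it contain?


codons = nucleotides / 3
codons = 1287 / 3 = 429

429


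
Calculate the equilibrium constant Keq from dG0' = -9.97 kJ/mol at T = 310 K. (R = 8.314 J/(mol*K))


Keq = exp(-dG0 * 1000 / (R * T))
Keq = exp(-(-9.97) * 1000 / (8.314 * 310))
Keq = 47.8624

47.8624


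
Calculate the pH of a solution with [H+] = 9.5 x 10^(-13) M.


pH = -log10([H+])
pH = -log10(9.5 x 10^(-13))
pH = 12.0223

12.0223


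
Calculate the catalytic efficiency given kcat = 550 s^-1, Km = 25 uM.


Catalytic efficiency = kcat / Km
= 550 / 25
= 22.0 uM^-1*s^-1

22.0 uM^-1*s^-1


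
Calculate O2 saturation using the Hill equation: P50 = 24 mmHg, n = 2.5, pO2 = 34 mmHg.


Y = pO2^n / (P50^n + pO2^n)
Y = 34^2.5 / (24^2.5 + 34^2.5)
Y = 70.49%

70.49%


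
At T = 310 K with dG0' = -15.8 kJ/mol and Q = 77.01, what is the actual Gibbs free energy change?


dG = dG0' + RT * ln(Q) / 1000
dG = -15.8 + 8.314 * 310 * ln(77.01) / 1000
dG = -4.6042 kJ/mol

-4.6042 kJ/mol


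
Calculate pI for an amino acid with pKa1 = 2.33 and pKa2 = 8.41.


pI = (pKa1 + pKa2) / 2
pI = (2.33 + 8.41) / 2
pI = 5.37

5.37


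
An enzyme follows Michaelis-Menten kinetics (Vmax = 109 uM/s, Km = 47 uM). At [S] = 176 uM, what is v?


v = Vmax * [S] / (Km + [S])
v = 109 * 176 / (47 + 176)
v = 86.0269 uM/s

86.0269 uM/s


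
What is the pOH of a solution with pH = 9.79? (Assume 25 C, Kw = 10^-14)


pOH = 14 - pH
pOH = 14 - 9.79
pOH = 4.21

4.21


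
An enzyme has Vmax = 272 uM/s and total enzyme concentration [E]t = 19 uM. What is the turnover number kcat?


kcat = Vmax / [E]t
kcat = 272 / 19
kcat = 14.3158 s^-1

14.3158 s^-1


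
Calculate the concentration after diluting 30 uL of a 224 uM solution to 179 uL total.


C2 = C1 * V1 / V2
C2 = 224 * 30 / 179
C2 = 37.5419 uM

37.5419 uM


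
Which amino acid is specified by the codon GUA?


Standard genetic code lookup.
Codon GUA -> Val

Val


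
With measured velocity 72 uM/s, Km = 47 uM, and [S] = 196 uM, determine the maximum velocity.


Vmax = v * (Km + [S]) / [S]
Vmax = 72 * (47 + 196) / 196
Vmax = 89.2653 uM/s

89.2653 uM/s


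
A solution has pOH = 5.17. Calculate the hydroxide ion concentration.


[OH-] = 10^(-pOH)
[OH-] = 10^(-5.17)
[OH-] = 6.761e-06 M

6.761e-06 M


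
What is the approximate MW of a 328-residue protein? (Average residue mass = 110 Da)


MW = n_residues * 110 Da
MW = 328 * 110
MW = 36080 Da

36080 Da


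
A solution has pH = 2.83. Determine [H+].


[H+] = 10^(-pH)
[H+] = 10^(-2.83)
[H+] = 0.0015 M

0.0015 M


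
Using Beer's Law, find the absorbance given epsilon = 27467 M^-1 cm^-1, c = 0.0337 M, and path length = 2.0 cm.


A = epsilon * c * l
A = 27467 * 0.0337 * 2.0
A = 1851.2758

1851.2758


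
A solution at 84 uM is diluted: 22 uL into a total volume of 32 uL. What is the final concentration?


C2 = C1 * V1 / V2
C2 = 84 * 22 / 32
C2 = 57.75 uM

57.75 uM


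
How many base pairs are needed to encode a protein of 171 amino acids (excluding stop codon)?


Each amino acid = 1 codon = 3 bp
bp = 171 * 3 = 513 bp

513 bp


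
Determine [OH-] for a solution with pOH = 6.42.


[OH-] = 10^(-pOH)
[OH-] = 10^(-6.42)
[OH-] = 3.802e-07 M

3.802e-07 M


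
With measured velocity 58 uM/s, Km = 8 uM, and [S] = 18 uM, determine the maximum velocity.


Vmax = v * (Km + [S]) / [S]
Vmax = 58 * (8 + 18) / 18
Vmax = 83.7778 uM/s

83.7778 uM/s


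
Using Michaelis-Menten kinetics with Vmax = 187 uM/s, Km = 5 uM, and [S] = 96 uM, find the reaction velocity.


v = Vmax * [S] / (Km + [S])
v = 187 * 96 / (5 + 96)
v = 177.7426 uM/s

177.7426 uM/s


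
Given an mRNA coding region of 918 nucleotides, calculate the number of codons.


codons = nucleotides / 3
codons = 918 / 3 = 306

306


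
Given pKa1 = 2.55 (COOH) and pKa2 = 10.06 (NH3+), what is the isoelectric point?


pI = (pKa1 + pKa2) / 2
pI = (2.55 + 10.06) / 2
pI = 6.305

6.305


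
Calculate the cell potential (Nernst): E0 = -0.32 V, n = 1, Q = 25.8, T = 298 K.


E = E0 - (RT/nF) * ln(Q)
E = -0.32 - (8.314 * 298 / (1 * 96485)) * ln(25.8)
E = -0.4035 V

-0.4035 V


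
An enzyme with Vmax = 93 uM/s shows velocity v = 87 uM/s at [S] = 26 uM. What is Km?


Km = [S] * (Vmax - v) / v
Km = 26 * (93 - 87) / 87
Km = 1.7931 uM

1.7931 uM


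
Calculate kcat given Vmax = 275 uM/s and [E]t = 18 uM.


kcat = Vmax / [E]t
kcat = 275 / 18
kcat = 15.2778 s^-1

15.2778 s^-1


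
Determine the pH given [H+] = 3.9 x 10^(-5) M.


pH = -log10([H+])
pH = -log10(3.9 x 10^(-5))
pH = 4.4089

4.4089


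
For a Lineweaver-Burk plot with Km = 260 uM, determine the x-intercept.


x-intercept = -1/Km
= -1/260
= -0.0038 1/uM

-0.0038 1/uM


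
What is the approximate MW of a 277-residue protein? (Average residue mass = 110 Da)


MW = n_residues * 110 Da
MW = 277 * 110
MW = 30470 Da

30470 Da


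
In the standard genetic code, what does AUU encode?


Standard genetic code lookup.
Codon AUU -> Ile

Ile


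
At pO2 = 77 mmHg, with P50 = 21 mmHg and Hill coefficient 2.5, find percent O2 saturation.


Y = pO2^n / (P50^n + pO2^n)
Y = 77^2.5 / (21^2.5 + 77^2.5)
Y = 96.26%

96.26%


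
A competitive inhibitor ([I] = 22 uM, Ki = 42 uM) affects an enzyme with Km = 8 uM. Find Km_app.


Km_app = Km * (1 + [I]/Ki)
Km_app = 8 * (1 + 22/42)
Km_app = 12.1905 uM

12.1905 uM


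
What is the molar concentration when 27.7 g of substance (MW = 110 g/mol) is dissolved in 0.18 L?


C = (mass / MW) / volume
C = (27.7 / 110) / 0.18
C = 1.399 M

1.399 M


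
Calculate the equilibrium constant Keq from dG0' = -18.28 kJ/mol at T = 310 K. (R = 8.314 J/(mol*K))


Keq = exp(-dG0 * 1000 / (R * T))
Keq = exp(-(-18.28) * 1000 / (8.314 * 310))
Keq = 1203.0122

1203.0122


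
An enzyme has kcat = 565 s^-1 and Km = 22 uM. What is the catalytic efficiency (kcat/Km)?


Catalytic efficiency = kcat / Km
= 565 / 22
= 25.6818 uM^-1*s^-1

25.6818 uM^-1*s^-1


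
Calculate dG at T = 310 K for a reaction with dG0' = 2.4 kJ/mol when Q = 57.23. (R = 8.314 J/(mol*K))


dG = dG0' + RT * ln(Q) / 1000
dG = 2.4 + 8.314 * 310 * ln(57.23) / 1000
dG = 12.8307 kJ/mol

12.8307 kJ/mol


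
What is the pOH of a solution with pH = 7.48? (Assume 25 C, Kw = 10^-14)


pOH = 14 - pH
pOH = 14 - 7.48
pOH = 6.52

6.52


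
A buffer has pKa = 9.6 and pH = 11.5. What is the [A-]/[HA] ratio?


[A-]/[HA] = 10^(pH - pKa)
= 10^(11.5 - 9.6)
= 79.4328

79.4328


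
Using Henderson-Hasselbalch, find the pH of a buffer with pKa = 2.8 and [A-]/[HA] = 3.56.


pH = pKa + log10([A-]/[HA])
pH = 2.8 + log10(3.56)
pH = 3.3514

3.3514


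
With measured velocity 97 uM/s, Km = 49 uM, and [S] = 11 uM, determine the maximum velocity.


Vmax = v * (Km + [S]) / [S]
Vmax = 97 * (49 + 11) / 11
Vmax = 529.0909 uM/s

529.0909 uM/s


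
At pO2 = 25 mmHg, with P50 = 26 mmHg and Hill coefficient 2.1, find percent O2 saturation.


Y = pO2^n / (P50^n + pO2^n)
Y = 25^2.1 / (26^2.1 + 25^2.1)
Y = 47.94%

47.94%


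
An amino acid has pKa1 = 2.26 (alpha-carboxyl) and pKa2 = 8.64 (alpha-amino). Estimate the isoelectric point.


pI = (pKa1 + pKa2) / 2
pI = (2.26 + 8.64) / 2
pI = 5.45

5.45


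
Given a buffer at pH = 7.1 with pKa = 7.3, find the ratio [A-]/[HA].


[A-]/[HA] = 10^(pH - pKa)
= 10^(7.1 - 7.3)
= 0.631

0.631


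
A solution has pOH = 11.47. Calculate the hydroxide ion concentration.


[OH-] = 10^(-pOH)
[OH-] = 10^(-11.47)
[OH-] = 3.388e-12 M

3.388e-12 M


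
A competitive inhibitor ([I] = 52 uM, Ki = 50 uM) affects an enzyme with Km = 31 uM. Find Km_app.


Km_app = Km * (1 + [I]/Ki)
Km_app = 31 * (1 + 52/50)
Km_app = 63.24 uM

63.24 uM


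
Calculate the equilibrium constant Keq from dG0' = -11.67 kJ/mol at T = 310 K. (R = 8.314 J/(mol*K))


Keq = exp(-dG0 * 1000 / (R * T))
Keq = exp(-(-11.67) * 1000 / (8.314 * 310))
Keq = 92.5662

92.5662


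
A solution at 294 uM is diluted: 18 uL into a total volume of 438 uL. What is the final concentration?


C2 = C1 * V1 / V2
C2 = 294 * 18 / 438
C2 = 12.0822 uM

12.0822 uM


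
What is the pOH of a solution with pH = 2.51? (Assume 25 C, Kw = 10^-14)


pOH = 14 - pH
pOH = 14 - 2.51
pOH = 11.49

11.49


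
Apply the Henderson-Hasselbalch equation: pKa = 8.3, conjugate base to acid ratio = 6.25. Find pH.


pH = pKa + log10([A-]/[HA])
pH = 8.3 + log10(6.25)
pH = 9.0959

9.0959


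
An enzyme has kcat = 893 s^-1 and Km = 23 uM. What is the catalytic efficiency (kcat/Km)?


Catalytic efficiency = kcat / Km
= 893 / 23
= 38.8261 uM^-1*s^-1

38.8261 uM^-1*s^-1


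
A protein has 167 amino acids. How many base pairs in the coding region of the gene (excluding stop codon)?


Each amino acid = 1 codon = 3 bp
bp = 167 * 3 = 501 bp

501 bp


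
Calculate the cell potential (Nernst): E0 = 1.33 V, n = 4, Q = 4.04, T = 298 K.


E = E0 - (RT/nF) * ln(Q)
E = 1.33 - (8.314 * 298 / (4 * 96485)) * ln(4.04)
E = 1.321 V

1.321 V


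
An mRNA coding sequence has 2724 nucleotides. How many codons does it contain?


codons = nucleotides / 3
codons = 2724 / 3 = 908

908


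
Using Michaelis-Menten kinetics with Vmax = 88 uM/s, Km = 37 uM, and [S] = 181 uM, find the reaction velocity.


v = Vmax * [S] / (Km + [S])
v = 88 * 181 / (37 + 181)
v = 73.0642 uM/s

73.0642 uM/s


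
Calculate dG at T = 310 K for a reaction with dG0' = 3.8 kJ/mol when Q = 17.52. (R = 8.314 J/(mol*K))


dG = dG0' + RT * ln(Q) / 1000
dG = 3.8 + 8.314 * 310 * ln(17.52) / 1000
dG = 11.1798 kJ/mol

11.1798 kJ/mol


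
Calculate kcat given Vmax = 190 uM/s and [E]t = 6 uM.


kcat = Vmax / [E]t
kcat = 190 / 6
kcat = 31.6667 s^-1

31.6667 s^-1


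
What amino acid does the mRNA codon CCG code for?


Standard genetic code lookup.
Codon CCG -> Pro

Pro


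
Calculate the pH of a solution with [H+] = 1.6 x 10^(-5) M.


pH = -log10([H+])
pH = -log10(1.6 x 10^(-5))
pH = 4.7959

4.7959


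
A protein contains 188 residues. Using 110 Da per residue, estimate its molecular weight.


MW = n_residues * 110 Da
MW = 188 * 110
MW = 20680 Da

20680 Da


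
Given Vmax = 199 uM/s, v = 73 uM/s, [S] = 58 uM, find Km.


Km = [S] * (Vmax - v) / v
Km = 58 * (199 - 73) / 73
Km = 100.1096 uM

100.1096 uM


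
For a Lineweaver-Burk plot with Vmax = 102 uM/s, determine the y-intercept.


y-intercept = 1/Vmax
= 1/102
= 0.0098 s/uM

0.0098 s/uM


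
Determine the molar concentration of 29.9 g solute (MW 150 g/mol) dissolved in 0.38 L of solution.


C = (mass / MW) / volume
C = (29.9 / 150) / 0.38
C = 0.5246 M

0.5246 M


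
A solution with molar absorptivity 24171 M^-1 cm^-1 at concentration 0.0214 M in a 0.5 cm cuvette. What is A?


A = epsilon * c * l
A = 24171 * 0.0214 * 0.5
A = 258.6297

258.6297


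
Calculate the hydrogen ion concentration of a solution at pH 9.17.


[H+] = 10^(-pH)
[H+] = 10^(-9.17)
[H+] = 6.761e-10 M

6.761e-10 M


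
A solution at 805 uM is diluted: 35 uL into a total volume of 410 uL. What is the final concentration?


C2 = C1 * V1 / V2
C2 = 805 * 35 / 410
C2 = 68.7195 uM

68.7195 uM


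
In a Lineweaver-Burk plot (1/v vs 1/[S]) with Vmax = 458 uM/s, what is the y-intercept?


y-intercept = 1/Vmax
= 1/458
= 0.0022 s/uM

0.0022 s/uM


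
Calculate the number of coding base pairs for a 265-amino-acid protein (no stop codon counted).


Each amino acid = 1 codon = 3 bp
bp = 265 * 3 = 795 bp

795 bp


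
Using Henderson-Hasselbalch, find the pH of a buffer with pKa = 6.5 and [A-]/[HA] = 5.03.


pH = pKa + log10([A-]/[HA])
pH = 6.5 + log10(5.03)
pH = 7.2016

7.2016


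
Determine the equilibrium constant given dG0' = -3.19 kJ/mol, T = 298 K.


Keq = exp(-dG0 * 1000 / (R * T))
Keq = exp(-(-3.19) * 1000 / (8.314 * 298))
Keq = 3.6239

3.6239


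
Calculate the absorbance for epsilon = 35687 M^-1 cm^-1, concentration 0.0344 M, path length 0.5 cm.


A = epsilon * c * l
A = 35687 * 0.0344 * 0.5
A = 613.8164

613.8164


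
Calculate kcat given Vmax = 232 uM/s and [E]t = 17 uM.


kcat = Vmax / [E]t
kcat = 232 / 17
kcat = 13.6471 s^-1

13.6471 s^-1


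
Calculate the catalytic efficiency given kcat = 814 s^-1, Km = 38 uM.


Catalytic efficiency = kcat / Km
= 814 / 38
= 21.4211 uM^-1*s^-1

21.4211 uM^-1*s^-1


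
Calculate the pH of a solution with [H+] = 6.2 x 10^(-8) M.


pH = -log10([H+])
pH = -log10(6.2 x 10^(-8))
pH = 7.2076

7.2076


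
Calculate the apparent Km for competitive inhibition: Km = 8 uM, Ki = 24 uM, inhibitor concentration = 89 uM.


Km_app = Km * (1 + [I]/Ki)
Km_app = 8 * (1 + 89/24)
Km_app = 37.6667 uM

37.6667 uM


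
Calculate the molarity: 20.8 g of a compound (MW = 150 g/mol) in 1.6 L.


C = (mass / MW) / volume
C = (20.8 / 150) / 1.6
C = 0.0867 M

0.0867 M


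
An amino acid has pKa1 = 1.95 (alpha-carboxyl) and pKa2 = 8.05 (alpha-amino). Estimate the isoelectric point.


pI = (pKa1 + pKa2) / 2
pI = (1.95 + 8.05) / 2
pI = 5.0

5.0


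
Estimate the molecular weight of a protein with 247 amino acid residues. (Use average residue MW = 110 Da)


MW = n_residues * 110 Da
MW = 247 * 110
MW = 27170 Da

27170 Da


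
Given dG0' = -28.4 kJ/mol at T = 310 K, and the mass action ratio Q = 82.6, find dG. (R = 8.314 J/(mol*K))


dG = dG0' + RT * ln(Q) / 1000
dG = -28.4 + 8.314 * 310 * ln(82.6) / 1000
dG = -17.0236 kJ/mol

-17.0236 kJ/mol


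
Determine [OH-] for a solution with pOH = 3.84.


[OH-] = 10^(-pOH)
[OH-] = 10^(-3.84)
[OH-] = 1.445e-04 M

1.445e-04 M


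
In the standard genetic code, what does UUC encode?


Standard genetic code lookup.
Codon UUC -> Phe

Phe


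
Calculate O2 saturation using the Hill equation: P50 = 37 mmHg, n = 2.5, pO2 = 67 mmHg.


Y = pO2^n / (P50^n + pO2^n)
Y = 67^2.5 / (37^2.5 + 67^2.5)
Y = 81.52%

81.52%


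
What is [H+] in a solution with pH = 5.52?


[H+] = 10^(-pH)
[H+] = 10^(-5.52)
[H+] = 3.020e-06 M

3.020e-06 M


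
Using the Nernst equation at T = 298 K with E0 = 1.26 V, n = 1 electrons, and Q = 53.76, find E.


E = E0 - (RT/nF) * ln(Q)
E = 1.26 - (8.314 * 298 / (1 * 96485)) * ln(53.76)
E = 1.1577 V

1.1577 V


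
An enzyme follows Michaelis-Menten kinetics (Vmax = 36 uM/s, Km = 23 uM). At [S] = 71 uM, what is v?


v = Vmax * [S] / (Km + [S])
v = 36 * 71 / (23 + 71)
v = 27.1915 uM/s

27.1915 uM/s


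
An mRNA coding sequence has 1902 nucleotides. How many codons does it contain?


codons = nucleotides / 3
codons = 1902 / 3 = 634

634


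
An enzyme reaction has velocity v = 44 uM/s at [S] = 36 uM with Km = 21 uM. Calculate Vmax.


Vmax = v * (Km + [S]) / [S]
Vmax = 44 * (21 + 36) / 36
Vmax = 69.6667 uM/s

69.6667 uM/s


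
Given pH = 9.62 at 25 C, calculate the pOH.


pOH = 14 - pH
pOH = 14 - 9.62
pOH = 4.38

4.38


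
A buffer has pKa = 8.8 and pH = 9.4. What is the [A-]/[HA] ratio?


[A-]/[HA] = 10^(pH - pKa)
= 10^(9.4 - 8.8)
= 3.9811

3.9811


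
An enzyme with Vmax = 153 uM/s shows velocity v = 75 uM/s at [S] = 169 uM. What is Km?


Km = [S] * (Vmax - v) / v
Km = 169 * (153 - 75) / 75
Km = 175.76 uM

175.76 uM


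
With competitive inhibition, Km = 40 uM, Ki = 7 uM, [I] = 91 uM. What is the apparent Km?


Km_app = Km * (1 + [I]/Ki)
Km_app = 40 * (1 + 91/7)
Km_app = 560.0 uM

560.0 uM


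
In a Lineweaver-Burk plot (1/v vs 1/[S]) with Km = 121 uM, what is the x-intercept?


x-intercept = -1/Km
= -1/121
= -0.0083 1/uM

-0.0083 1/uM


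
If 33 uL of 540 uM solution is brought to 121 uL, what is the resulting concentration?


C2 = C1 * V1 / V2
C2 = 540 * 33 / 121
C2 = 147.2727 uM

147.2727 uM


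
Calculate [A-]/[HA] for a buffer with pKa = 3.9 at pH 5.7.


[A-]/[HA] = 10^(pH - pKa)
= 10^(5.7 - 3.9)
= 63.0957

63.0957


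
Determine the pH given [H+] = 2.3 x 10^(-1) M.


pH = -log10([H+])
pH = -log10(2.3 x 10^(-1))
pH = 0.6383

0.6383


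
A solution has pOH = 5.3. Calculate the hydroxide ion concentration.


[OH-] = 10^(-pOH)
[OH-] = 10^(-5.3)
[OH-] = 5.012e-06 M

5.012e-06 M


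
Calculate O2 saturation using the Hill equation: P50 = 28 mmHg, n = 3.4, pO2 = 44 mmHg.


Y = pO2^n / (P50^n + pO2^n)
Y = 44^3.4 / (28^3.4 + 44^3.4)
Y = 82.3%

82.3%


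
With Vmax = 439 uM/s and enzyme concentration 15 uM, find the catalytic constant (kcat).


kcat = Vmax / [E]t
kcat = 439 / 15
kcat = 29.2667 s^-1

29.2667 s^-1


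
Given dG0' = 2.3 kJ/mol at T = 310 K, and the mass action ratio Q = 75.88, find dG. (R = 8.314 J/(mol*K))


dG = dG0' + RT * ln(Q) / 1000
dG = 2.3 + 8.314 * 310 * ln(75.88) / 1000
dG = 13.4577 kJ/mol

13.4577 kJ/mol


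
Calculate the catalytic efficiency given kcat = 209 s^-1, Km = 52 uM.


Catalytic efficiency = kcat / Km
= 209 / 52
= 4.0192 uM^-1*s^-1

4.0192 uM^-1*s^-1


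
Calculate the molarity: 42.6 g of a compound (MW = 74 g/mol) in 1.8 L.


C = (mass / MW) / volume
C = (42.6 / 74) / 1.8
C = 0.3198 M

0.3198 M


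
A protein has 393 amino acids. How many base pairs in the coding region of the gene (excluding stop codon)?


Each amino acid = 1 codon = 3 bp
bp = 393 * 3 = 1179 bp

1179 bp


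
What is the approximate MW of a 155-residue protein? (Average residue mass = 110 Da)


MW = n_residues * 110 Da
MW = 155 * 110
MW = 17050 Da

17050 Da


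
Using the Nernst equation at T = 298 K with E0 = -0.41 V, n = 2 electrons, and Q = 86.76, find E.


E = E0 - (RT/nF) * ln(Q)
E = -0.41 - (8.314 * 298 / (2 * 96485)) * ln(86.76)
E = -0.4673 V

-0.4673 V


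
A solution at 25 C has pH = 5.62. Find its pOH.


pOH = 14 - pH
pOH = 14 - 5.62
pOH = 8.38

8.38


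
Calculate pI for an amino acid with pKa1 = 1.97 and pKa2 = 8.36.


pI = (pKa1 + pKa2) / 2
pI = (1.97 + 8.36) / 2
pI = 5.165

5.165


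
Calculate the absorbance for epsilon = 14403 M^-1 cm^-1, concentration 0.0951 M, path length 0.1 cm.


A = epsilon * c * l
A = 14403 * 0.0951 * 0.1
A = 136.9725

136.9725


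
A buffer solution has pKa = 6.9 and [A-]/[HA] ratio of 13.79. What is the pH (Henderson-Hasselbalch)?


pH = pKa + log10([A-]/[HA])
pH = 6.9 + log10(13.79)
pH = 8.0396

8.0396


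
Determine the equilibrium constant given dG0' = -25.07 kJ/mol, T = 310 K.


Keq = exp(-dG0 * 1000 / (R * T))
Keq = exp(-(-25.07) * 1000 / (8.314 * 310))
Keq = 16765.5751

16765.5751


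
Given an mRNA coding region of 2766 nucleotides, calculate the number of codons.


codons = nucleotides / 3
codons = 2766 / 3 = 922

922


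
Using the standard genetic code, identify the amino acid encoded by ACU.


Standard genetic code lookup.
Codon ACU -> Thr

Thr


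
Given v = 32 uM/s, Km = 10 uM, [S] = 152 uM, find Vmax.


Vmax = v * (Km + [S]) / [S]
Vmax = 32 * (10 + 152) / 152
Vmax = 34.1053 uM/s

34.1053 uM/s


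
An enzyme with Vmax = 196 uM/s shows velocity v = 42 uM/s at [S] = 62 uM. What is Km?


Km = [S] * (Vmax - v) / v
Km = 62 * (196 - 42) / 42
Km = 227.3333 uM

227.3333 uM


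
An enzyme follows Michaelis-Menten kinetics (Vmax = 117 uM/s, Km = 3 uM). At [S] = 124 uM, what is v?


v = Vmax * [S] / (Km + [S])
v = 117 * 124 / (3 + 124)
v = 114.2362 uM/s

114.2362 uM/s


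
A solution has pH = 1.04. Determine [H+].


[H+] = 10^(-pH)
[H+] = 10^(-1.04)
[H+] = 0.0912 M

0.0912 M


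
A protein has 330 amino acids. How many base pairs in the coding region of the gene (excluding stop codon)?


Each amino acid = 1 codon = 3 bp
bp = 330 * 3 = 990 bp

990 bp


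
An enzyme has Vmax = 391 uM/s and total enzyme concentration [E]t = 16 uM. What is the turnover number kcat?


kcat = Vmax / [E]t
kcat = 391 / 16
kcat = 24.4375 s^-1

24.4375 s^-1


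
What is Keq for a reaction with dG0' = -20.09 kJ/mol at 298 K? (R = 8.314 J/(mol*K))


Keq = exp(-dG0 * 1000 / (R * T))
Keq = exp(-(-20.09) * 1000 / (8.314 * 298))
Keq = 3323.4051

3323.4051


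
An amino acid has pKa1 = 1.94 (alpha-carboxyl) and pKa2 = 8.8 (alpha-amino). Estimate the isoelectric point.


pI = (pKa1 + pKa2) / 2
pI = (1.94 + 8.8) / 2
pI = 5.37

5.37


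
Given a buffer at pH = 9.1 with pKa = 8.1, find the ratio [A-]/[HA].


[A-]/[HA] = 10^(pH - pKa)
= 10^(9.1 - 8.1)
= 10.0

10.0


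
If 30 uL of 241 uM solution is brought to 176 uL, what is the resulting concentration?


C2 = C1 * V1 / V2
C2 = 241 * 30 / 176
C2 = 41.0795 uM

41.0795 uM


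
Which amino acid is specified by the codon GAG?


Standard genetic code lookup.
Codon GAG -> Glu

Glu


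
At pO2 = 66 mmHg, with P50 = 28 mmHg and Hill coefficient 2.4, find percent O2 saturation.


Y = pO2^n / (P50^n + pO2^n)
Y = 66^2.4 / (28^2.4 + 66^2.4)
Y = 88.67%

88.67%


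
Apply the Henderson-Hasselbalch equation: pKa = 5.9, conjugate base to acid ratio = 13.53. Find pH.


pH = pKa + log10([A-]/[HA])
pH = 5.9 + log10(13.53)
pH = 7.0313

7.0313


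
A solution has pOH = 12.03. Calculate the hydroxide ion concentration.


[OH-] = 10^(-pOH)
[OH-] = 10^(-12.03)
[OH-] = 9.333e-13 M

9.333e-13 M


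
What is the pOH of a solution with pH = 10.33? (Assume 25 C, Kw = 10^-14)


pOH = 14 - pH
pOH = 14 - 10.33
pOH = 3.67

3.67


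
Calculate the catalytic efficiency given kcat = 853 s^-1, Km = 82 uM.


Catalytic efficiency = kcat / Km
= 853 / 82
= 10.4024 uM^-1*s^-1

10.4024 uM^-1*s^-1


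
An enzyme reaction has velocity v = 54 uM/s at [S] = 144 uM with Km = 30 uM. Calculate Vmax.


Vmax = v * (Km + [S]) / [S]
Vmax = 54 * (30 + 144) / 144
Vmax = 65.25 uM/s

65.25 uM/s


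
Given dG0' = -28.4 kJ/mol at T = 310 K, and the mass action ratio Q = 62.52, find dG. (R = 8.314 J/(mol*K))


dG = dG0' + RT * ln(Q) / 1000
dG = -28.4 + 8.314 * 310 * ln(62.52) / 1000
dG = -17.7414 kJ/mol

-17.7414 kJ/mol


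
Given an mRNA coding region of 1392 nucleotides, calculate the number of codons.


codons = nucleotides / 3
codons = 1392 / 3 = 464

464


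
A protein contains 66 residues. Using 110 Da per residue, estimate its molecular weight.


MW = n_residues * 110 Da
MW = 66 * 110
MW = 7260 Da

7260 Da


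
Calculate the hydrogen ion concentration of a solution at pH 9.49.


[H+] = 10^(-pH)
[H+] = 10^(-9.49)
[H+] = 3.236e-10 M

3.236e-10 M


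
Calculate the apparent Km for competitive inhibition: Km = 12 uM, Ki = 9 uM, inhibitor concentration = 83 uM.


Km_app = Km * (1 + [I]/Ki)
Km_app = 12 * (1 + 83/9)
Km_app = 122.6667 uM

122.6667 uM


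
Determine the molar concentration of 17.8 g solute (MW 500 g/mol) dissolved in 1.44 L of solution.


C = (mass / MW) / volume
C = (17.8 / 500) / 1.44
C = 0.0247 M

0.0247 M


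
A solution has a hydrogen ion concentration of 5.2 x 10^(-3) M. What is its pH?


pH = -log10([H+])
pH = -log10(5.2 x 10^(-3))
pH = 2.284

2.284


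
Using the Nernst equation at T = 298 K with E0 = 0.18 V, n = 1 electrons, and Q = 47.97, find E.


E = E0 - (RT/nF) * ln(Q)
E = 0.18 - (8.314 * 298 / (1 * 96485)) * ln(47.97)
E = 0.0806 V

0.0806 V


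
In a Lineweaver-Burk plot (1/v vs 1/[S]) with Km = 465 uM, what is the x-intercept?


x-intercept = -1/Km
= -1/465
= -0.0022 1/uM

-0.0022 1/uM


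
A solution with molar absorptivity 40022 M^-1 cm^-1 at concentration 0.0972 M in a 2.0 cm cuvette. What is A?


A = epsilon * c * l
A = 40022 * 0.0972 * 2.0
A = 7780.2768

7780.2768


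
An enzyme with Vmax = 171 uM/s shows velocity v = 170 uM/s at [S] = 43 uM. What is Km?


Km = [S] * (Vmax - v) / v
Km = 43 * (171 - 170) / 170
Km = 0.2529 uM

0.2529 uM


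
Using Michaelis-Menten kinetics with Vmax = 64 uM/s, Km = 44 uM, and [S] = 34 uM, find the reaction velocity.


v = Vmax * [S] / (Km + [S])
v = 64 * 34 / (44 + 34)
v = 27.8974 uM/s

27.8974 uM/s


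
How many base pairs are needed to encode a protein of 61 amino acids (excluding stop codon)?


Each amino acid = 1 codon = 3 bp
bp = 61 * 3 = 183 bp

183 bp


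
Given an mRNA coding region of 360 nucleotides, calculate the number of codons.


codons = nucleotides / 3
codons = 360 / 3 = 120

120


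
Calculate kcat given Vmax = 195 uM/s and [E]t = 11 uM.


kcat = Vmax / [E]t
kcat = 195 / 11
kcat = 17.7273 s^-1

17.7273 s^-1


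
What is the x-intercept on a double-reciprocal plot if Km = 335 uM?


x-intercept = -1/Km
= -1/335
= -0.003 1/uM

-0.003 1/uM


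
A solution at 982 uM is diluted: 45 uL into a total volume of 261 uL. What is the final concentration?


C2 = C1 * V1 / V2
C2 = 982 * 45 / 261
C2 = 169.3103 uM

169.3103 uM


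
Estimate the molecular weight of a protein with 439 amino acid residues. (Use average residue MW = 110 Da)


MW = n_residues * 110 Da
MW = 439 * 110
MW = 48290 Da

48290 Da


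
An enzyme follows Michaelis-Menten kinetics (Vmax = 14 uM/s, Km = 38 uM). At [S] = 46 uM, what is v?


v = Vmax * [S] / (Km + [S])
v = 14 * 46 / (38 + 46)
v = 7.6667 uM/s

7.6667 uM/s


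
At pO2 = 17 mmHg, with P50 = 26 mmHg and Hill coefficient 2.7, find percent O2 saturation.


Y = pO2^n / (P50^n + pO2^n)
Y = 17^2.7 / (26^2.7 + 17^2.7)
Y = 24.1%

24.1%


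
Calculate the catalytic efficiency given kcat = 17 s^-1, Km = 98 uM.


Catalytic efficiency = kcat / Km
= 17 / 98
= 0.1735 uM^-1*s^-1

0.1735 uM^-1*s^-1


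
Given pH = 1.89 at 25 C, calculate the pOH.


pOH = 14 - pH
pOH = 14 - 1.89
pOH = 12.11

12.11


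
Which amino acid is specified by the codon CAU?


Standard genetic code lookup.
Codon CAU -> His

His


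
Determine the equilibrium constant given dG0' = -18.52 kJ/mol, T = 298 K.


Keq = exp(-dG0 * 1000 / (R * T))
Keq = exp(-(-18.52) * 1000 / (8.314 * 298))
Keq = 1763.508

1763.508


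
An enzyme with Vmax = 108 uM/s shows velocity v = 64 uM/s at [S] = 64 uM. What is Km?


Km = [S] * (Vmax - v) / v
Km = 64 * (108 - 64) / 64
Km = 44.0 uM

44.0 uM


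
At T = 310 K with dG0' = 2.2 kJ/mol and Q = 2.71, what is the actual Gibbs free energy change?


dG = dG0' + RT * ln(Q) / 1000
dG = 2.2 + 8.314 * 310 * ln(2.71) / 1000
dG = 4.7695 kJ/mol

4.7695 kJ/mol


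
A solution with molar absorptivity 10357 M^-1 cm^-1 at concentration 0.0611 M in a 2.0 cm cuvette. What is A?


A = epsilon * c * l
A = 10357 * 0.0611 * 2.0
A = 1265.6254

1265.6254


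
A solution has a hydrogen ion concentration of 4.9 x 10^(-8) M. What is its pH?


pH = -log10([H+])
pH = -log10(4.9 x 10^(-8))
pH = 7.3098

7.3098


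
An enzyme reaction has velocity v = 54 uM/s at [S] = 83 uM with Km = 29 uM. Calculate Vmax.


Vmax = v * (Km + [S]) / [S]
Vmax = 54 * (29 + 83) / 83
Vmax = 72.8675 uM/s

72.8675 uM/s


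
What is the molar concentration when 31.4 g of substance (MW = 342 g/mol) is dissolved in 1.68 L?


C = (mass / MW) / volume
C = (31.4 / 342) / 1.68
C = 0.0547 M

0.0547 M


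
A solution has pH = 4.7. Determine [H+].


[H+] = 10^(-pH)
[H+] = 10^(-4.7)
[H+] = 1.995e-05 M

1.995e-05 M


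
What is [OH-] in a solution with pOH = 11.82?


[OH-] = 10^(-pOH)
[OH-] = 10^(-11.82)
[OH-] = 1.514e-12 M

1.514e-12 M


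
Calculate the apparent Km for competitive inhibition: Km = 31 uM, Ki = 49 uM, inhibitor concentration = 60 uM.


Km_app = Km * (1 + [I]/Ki)
Km_app = 31 * (1 + 60/49)
Km_app = 68.9592 uM

68.9592 uM


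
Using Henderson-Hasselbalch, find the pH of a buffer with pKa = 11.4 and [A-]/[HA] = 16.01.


pH = pKa + log10([A-]/[HA])
pH = 11.4 + log10(16.01)
pH = 12.6044

12.6044


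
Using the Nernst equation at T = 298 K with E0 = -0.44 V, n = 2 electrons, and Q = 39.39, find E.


E = E0 - (RT/nF) * ln(Q)
E = -0.44 - (8.314 * 298 / (2 * 96485)) * ln(39.39)
E = -0.4872 V

-0.4872 V


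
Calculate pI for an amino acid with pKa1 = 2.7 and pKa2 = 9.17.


pI = (pKa1 + pKa2) / 2
pI = (2.7 + 9.17) / 2
pI = 5.935

5.935


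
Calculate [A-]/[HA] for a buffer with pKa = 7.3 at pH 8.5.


[A-]/[HA] = 10^(pH - pKa)
= 10^(8.5 - 7.3)
= 15.8489

15.8489


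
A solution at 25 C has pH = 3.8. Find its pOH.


pOH = 14 - pH
pOH = 14 - 3.8
pOH = 10.2

10.2


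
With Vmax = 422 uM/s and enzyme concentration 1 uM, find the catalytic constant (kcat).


kcat = Vmax / [E]t
kcat = 422 / 1
kcat = 422.0 s^-1

422.0 s^-1


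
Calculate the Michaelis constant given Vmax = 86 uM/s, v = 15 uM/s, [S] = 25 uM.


Km = [S] * (Vmax - v) / v
Km = 25 * (86 - 15) / 15
Km = 118.3333 uM

118.3333 uM


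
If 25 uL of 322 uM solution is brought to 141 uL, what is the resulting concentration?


C2 = C1 * V1 / V2
C2 = 322 * 25 / 141
C2 = 57.0922 uM

57.0922 uM


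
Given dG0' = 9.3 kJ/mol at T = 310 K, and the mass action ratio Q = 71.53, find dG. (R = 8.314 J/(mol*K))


dG = dG0' + RT * ln(Q) / 1000
dG = 9.3 + 8.314 * 310 * ln(71.53) / 1000
dG = 20.3055 kJ/mol

20.3055 kJ/mol


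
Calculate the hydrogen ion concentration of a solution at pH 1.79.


[H+] = 10^(-pH)
[H+] = 10^(-1.79)
[H+] = 0.0162 M

0.0162 M


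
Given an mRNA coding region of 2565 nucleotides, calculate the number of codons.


codons = nucleotides / 3
codons = 2565 / 3 = 855

855


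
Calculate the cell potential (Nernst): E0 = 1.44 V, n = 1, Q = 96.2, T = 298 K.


E = E0 - (RT/nF) * ln(Q)
E = 1.44 - (8.314 * 298 / (1 * 96485)) * ln(96.2)
E = 1.3227 V

1.3227 V


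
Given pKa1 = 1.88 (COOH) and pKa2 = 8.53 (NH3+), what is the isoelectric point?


pI = (pKa1 + pKa2) / 2
pI = (1.88 + 8.53) / 2
pI = 5.205

5.205


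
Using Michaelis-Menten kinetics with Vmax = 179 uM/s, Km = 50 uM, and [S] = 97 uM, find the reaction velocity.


v = Vmax * [S] / (Km + [S])
v = 179 * 97 / (50 + 97)
v = 118.1156 uM/s

118.1156 uM/s


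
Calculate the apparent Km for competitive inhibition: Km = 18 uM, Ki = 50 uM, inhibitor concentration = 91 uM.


Km_app = Km * (1 + [I]/Ki)
Km_app = 18 * (1 + 91/50)
Km_app = 50.76 uM

50.76 uM


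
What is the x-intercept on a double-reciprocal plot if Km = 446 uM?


x-intercept = -1/Km
= -1/446
= -0.0022 1/uM

-0.0022 1/uM


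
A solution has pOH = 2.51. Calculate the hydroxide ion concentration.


[OH-] = 10^(-pOH)
[OH-] = 10^(-2.51)
[OH-] = 0.0031 M

0.0031 M


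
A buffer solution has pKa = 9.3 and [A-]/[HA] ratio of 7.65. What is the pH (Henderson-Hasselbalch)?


pH = pKa + log10([A-]/[HA])
pH = 9.3 + log10(7.65)
pH = 10.1837

10.1837


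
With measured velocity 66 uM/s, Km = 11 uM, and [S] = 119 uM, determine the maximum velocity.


Vmax = v * (Km + [S]) / [S]
Vmax = 66 * (11 + 119) / 119
Vmax = 72.1008 uM/s

72.1008 uM/s


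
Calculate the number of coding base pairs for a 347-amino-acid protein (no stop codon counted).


Each amino acid = 1 codon = 3 bp
bp = 347 * 3 = 1041 bp

1041 bp


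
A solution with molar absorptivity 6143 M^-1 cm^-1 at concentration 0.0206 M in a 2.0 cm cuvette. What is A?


A = epsilon * c * l
A = 6143 * 0.0206 * 2.0
A = 253.0916

253.0916


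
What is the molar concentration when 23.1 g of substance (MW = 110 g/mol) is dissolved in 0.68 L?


C = (mass / MW) / volume
C = (23.1 / 110) / 0.68
C = 0.3088 M

0.3088 M


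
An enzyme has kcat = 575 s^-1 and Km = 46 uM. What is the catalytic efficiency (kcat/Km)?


Catalytic efficiency = kcat / Km
= 575 / 46
= 12.5 uM^-1*s^-1

12.5 uM^-1*s^-1


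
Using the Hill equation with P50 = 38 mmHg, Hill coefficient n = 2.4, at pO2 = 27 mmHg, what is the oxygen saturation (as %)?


Y = pO2^n / (P50^n + pO2^n)
Y = 27^2.4 / (38^2.4 + 27^2.4)
Y = 30.57%

30.57%


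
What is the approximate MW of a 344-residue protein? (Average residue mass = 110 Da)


MW = n_residues * 110 Da
MW = 344 * 110
MW = 37840 Da

37840 Da


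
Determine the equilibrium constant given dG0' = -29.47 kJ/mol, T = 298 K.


Keq = exp(-dG0 * 1000 / (R * T))
Keq = exp(-(-29.47) * 1000 / (8.314 * 298))
Keq = 146489.6155

146489.6155


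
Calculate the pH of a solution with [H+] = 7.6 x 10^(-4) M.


pH = -log10([H+])
pH = -log10(7.6 x 10^(-4))
pH = 3.1192

3.1192


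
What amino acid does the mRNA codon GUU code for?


Standard genetic code lookup.
Codon GUU -> Val

Val


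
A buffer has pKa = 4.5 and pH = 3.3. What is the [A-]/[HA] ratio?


[A-]/[HA] = 10^(pH - pKa)
= 10^(3.3 - 4.5)
= 0.0631

0.0631


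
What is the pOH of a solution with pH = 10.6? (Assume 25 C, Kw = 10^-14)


pOH = 14 - pH
pOH = 14 - 10.6
pOH = 3.4

3.4


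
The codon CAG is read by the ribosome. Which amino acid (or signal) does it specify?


Standard genetic code lookup.
Codon CAG -> Gln

Gln


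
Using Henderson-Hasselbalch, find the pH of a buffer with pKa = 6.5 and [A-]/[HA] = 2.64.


pH = pKa + log10([A-]/[HA])
pH = 6.5 + log10(2.64)
pH = 6.9216

6.9216


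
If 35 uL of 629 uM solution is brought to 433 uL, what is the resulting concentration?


C2 = C1 * V1 / V2
C2 = 629 * 35 / 433
C2 = 50.843 uM

50.843 uM


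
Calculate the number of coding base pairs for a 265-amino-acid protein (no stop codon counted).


Each amino acid = 1 codon = 3 bp
bp = 265 * 3 = 795 bp

795 bp


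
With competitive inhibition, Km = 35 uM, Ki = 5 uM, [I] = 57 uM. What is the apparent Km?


Km_app = Km * (1 + [I]/Ki)
Km_app = 35 * (1 + 57/5)
Km_app = 434.0 uM

434.0 uM


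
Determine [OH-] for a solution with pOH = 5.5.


[OH-] = 10^(-pOH)
[OH-] = 10^(-5.5)
[OH-] = 3.162e-06 M

3.162e-06 M


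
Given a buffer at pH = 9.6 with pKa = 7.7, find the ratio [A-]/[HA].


[A-]/[HA] = 10^(pH - pKa)
= 10^(9.6 - 7.7)
= 79.4328

79.4328


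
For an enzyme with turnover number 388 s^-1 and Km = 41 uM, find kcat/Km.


Catalytic efficiency = kcat / Km
= 388 / 41
= 9.4634 uM^-1*s^-1

9.4634 uM^-1*s^-1


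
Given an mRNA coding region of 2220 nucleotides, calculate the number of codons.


codons = nucleotides / 3
codons = 2220 / 3 = 740

740


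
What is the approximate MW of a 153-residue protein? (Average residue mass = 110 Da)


MW = n_residues * 110 Da
MW = 153 * 110
MW = 16830 Da

16830 Da


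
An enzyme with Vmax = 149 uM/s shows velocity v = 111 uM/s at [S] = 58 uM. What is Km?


Km = [S] * (Vmax - v) / v
Km = 58 * (149 - 111) / 111
Km = 19.8559 uM

19.8559 uM


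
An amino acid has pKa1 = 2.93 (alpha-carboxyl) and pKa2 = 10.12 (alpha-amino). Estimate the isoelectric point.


pI = (pKa1 + pKa2) / 2
pI = (2.93 + 10.12) / 2
pI = 6.525

6.525


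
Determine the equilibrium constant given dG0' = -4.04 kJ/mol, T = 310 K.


Keq = exp(-dG0 * 1000 / (R * T))
Keq = exp(-(-4.04) * 1000 / (8.314 * 310))
Keq = 4.7947

4.7947


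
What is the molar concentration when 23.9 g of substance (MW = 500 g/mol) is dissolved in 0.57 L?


C = (mass / MW) / volume
C = (23.9 / 500) / 0.57
C = 0.0839 M

0.0839 M


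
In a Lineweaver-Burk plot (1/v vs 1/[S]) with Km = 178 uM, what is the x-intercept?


x-intercept = -1/Km
= -1/178
= -0.0056 1/uM

-0.0056 1/uM


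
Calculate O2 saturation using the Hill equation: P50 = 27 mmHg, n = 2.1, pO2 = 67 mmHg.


Y = pO2^n / (P50^n + pO2^n)
Y = 67^2.1 / (27^2.1 + 67^2.1)
Y = 87.09%

87.09%


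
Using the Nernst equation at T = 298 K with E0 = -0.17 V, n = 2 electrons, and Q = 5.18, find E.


E = E0 - (RT/nF) * ln(Q)
E = -0.17 - (8.314 * 298 / (2 * 96485)) * ln(5.18)
E = -0.1911 V

-0.1911 V


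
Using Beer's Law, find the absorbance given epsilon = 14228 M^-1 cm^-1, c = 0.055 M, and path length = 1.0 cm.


A = epsilon * c * l
A = 14228 * 0.055 * 1.0
A = 782.54

782.54


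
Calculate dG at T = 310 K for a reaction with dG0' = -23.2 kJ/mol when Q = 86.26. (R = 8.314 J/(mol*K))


dG = dG0' + RT * ln(Q) / 1000
dG = -23.2 + 8.314 * 310 * ln(86.26) / 1000
dG = -11.7119 kJ/mol

-11.7119 kJ/mol
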